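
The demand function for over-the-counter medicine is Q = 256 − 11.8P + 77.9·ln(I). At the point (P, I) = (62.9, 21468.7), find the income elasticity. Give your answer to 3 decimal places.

0.268

At P = 62.9, I = 21468.7: Q = 290.782.
Holding P constant, ∂Q/∂I = 77.9/I = 0.00362854.
η_I = (∂Q/∂I)·(I/Q) = 0.00362854 × (21468.7/290.782) = 0.268.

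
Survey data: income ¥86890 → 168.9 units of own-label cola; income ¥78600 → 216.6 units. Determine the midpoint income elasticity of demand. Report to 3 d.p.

ΔQ = 216.6 − 168.9 = 47.7; midpoint Q̄ = (168.9 + 216.6)/2 = 192.75.
ΔI = 78600 − 86890 = -8290; midpoint Ī = (86890 + 78600)/2 = 82745.
η = (ΔQ/Q̄) ÷ (ΔI/Ī) = (47.7/192.75) ÷ (-8290/82745) = -2.470.

-2.470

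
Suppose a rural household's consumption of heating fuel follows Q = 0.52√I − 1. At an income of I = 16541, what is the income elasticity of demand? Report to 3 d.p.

At I = 16541: Q = 65.878.
dQ/dI = 0.52/(2√I) = 0.00202159 at this income.
η = (dQ/dI)·(I/Q) = 0.00202159 × (16541/65.878) = 0.508.

0.508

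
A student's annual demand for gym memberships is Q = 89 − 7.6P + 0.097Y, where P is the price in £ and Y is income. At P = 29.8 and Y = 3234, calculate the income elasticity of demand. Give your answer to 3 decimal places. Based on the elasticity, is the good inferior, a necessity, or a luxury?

1.780 (luxury)

At P = 29.8, Y = 3234: Q = 176.218.
Holding P constant, ∂Q/∂Y = 0.097.
η_Y = (∂Q/∂Y)·(Y/Q) = 0.097 × (3234/176.218) = 1.780.
Since η > 1, this is a luxury.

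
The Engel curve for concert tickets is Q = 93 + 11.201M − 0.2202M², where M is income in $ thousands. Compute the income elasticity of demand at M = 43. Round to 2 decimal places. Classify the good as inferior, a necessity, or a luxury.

At M = 43: Q = 167.4932.
dQ/dM = 11.201 − 0.4404M = -7.73620.
η = (dQ/dM)·(M/Q) = -7.73620 × (43/167.4932) = -1.99.
η < 0 ⇒ inferior good.

-1.99 (inferior good)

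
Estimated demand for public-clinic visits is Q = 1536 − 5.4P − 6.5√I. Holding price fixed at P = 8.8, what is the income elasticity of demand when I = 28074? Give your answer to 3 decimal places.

-1.363

At P = 8.8, I = 28074: Q = 399.386.
Holding P constant, ∂Q/∂I = -6.5/(2√I) = -0.0193969.
η_I = (∂Q/∂I)·(I/Q) = -0.0193969 × (28074/399.386) = -1.363.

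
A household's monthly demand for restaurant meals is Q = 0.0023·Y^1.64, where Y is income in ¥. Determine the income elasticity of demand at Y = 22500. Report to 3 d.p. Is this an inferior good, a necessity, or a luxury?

1.640 (luxury)

For Q = A·Y^β the income elasticity is constant and equal to β.
Here β = 1.64, so η = 1.640.
Since η > 1, the good is a luxury.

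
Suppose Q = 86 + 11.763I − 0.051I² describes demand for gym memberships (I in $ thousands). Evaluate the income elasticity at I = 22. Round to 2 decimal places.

0.65

At I = 22: Q = 320.1020.
dQ/dI = 11.763 − 0.102I = 9.51900.
η = (dQ/dI)·(I/Q) = 9.51900 × (22/320.1020) = 0.65.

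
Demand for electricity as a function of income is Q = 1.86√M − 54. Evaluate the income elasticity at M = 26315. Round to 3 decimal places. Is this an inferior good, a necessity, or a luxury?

At M = 26315: Q = 247.727.
dQ/dM = 1.86/(2√M) = 0.00573299 at this income.
η = (dQ/dM)·(M/Q) = 0.00573299 × (26315/247.727) = 0.609.
Since 0 < η < 1, the good is a necessity.

0.609 (necessity)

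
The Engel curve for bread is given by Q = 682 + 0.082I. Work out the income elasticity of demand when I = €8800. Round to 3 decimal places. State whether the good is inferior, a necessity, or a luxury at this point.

0.514 (necessity)

At I = 8800: Q = 1403.600.
dQ/dI = 0.082.
η = (dQ/dI)·(I/Q) = 0.082 × (8800/1403.600) = 0.514.
Since 0 < η < 1, the good is a necessity.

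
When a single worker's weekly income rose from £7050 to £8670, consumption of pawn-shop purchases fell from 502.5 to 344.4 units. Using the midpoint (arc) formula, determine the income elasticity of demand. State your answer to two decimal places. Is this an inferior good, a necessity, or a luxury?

ΔQ = 344.4 − 502.5 = -158.1; midpoint Q̄ = (502.5 + 344.4)/2 = 423.45.
ΔI = 8670 − 7050 = 1620; midpoint Ī = (7050 + 8670)/2 = 7860.
η = (ΔQ/Q̄) ÷ (ΔI/Ī) = (-158.1/423.45) ÷ (1620/7860) = -1.81.
η < 0 ⇒ inferior good.

-1.81 (inferior good)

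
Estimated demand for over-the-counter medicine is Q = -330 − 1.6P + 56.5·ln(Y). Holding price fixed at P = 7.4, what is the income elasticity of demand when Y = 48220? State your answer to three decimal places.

At P = 7.4, Y = 48220: Q = 267.429.
Holding P constant, ∂Q/∂Y = 56.5/Y = 0.00117171.
η_Y = (∂Q/∂Y)·(Y/Q) = 0.00117171 × (48220/267.429) = 0.211.

0.211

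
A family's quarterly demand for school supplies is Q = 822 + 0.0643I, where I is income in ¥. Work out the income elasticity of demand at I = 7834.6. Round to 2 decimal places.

0.38

At I = 7834.6: Q = 1325.765.
dQ/dI = 0.0643.
η = (dQ/dI)·(I/Q) = 0.0643 × (7834.6/1325.765) = 0.38.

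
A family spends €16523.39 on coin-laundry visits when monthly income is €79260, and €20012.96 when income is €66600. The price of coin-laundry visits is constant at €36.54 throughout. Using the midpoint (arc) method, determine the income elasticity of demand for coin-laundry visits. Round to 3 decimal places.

With a constant price, Q₁ = 16523.39/36.54 = 452.200 and Q₂ = 20012.96/36.54 = 547.700 (equivalently, work directly with expenditure since P cancels).
Midpoint %ΔQ = (20012.96 − 16523.39)/18268.18 = 0.19102; midpoint %ΔI = (66600 − 79260)/72930 = -0.17359.
η = 0.19102 / -0.17359 = -1.100.

-1.100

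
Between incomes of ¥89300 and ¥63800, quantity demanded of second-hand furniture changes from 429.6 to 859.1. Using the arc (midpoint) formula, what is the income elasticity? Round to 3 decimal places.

-2.001

ΔQ = 859.1 − 429.6 = 429.5; midpoint Q̄ = (429.6 + 859.1)/2 = 644.35.
ΔI = 63800 − 89300 = -25500; midpoint Ī = (89300 + 63800)/2 = 76550.
η = (ΔQ/Q̄) ÷ (ΔI/Ī) = (429.5/644.35) ÷ (-25500/76550) = -2.001.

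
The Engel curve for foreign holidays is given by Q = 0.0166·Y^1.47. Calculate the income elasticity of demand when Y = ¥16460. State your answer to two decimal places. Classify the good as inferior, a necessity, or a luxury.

1.47 (luxury)

For Q = A·Y^β the income elasticity is constant and equal to β.
Here β = 1.47, so η = 1.47.
Since η > 1, the good is a luxury.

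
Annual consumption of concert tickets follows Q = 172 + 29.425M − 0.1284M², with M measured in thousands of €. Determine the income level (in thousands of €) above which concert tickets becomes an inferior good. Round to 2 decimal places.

114.58

dQ/dM = 29.425 − 0.2568M.
The good is inferior where dQ/dM < 0. Setting dQ/dM = 0 gives M = 29.425 / 0.2568 = 114.58.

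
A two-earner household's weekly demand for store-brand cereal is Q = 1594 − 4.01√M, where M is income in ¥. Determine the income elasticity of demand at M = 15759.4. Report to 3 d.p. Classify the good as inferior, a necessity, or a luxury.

-0.231 (inferior good)

At M = 15759.4: Q = 1090.599.
dQ/dM = -4.01/(2√M) = -0.0159715 at this income.
η = (dQ/dM)·(M/Q) = -0.0159715 × (15759.4/1090.599) = -0.231.
Since η < 0, the good is an inferior good.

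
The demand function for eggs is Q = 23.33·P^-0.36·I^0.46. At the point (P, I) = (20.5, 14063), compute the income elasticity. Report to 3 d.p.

0.460

For a multiplicative demand Q = A·P^α·I^β, the income elasticity is β everywhere.
Here β = 0.46, so η = 0.460.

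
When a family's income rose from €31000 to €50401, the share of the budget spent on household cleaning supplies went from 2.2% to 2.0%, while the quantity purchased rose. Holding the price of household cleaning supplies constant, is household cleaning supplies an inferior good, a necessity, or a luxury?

Quantity rises but the budget share falls as income rises, so 0 < η < 1.

necessity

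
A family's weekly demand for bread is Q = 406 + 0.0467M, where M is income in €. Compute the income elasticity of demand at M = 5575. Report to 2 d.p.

0.39

At M = 5575: Q = 666.353.
dQ/dM = 0.0467.
η = (dQ/dM)·(M/Q) = 0.0467 × (5575/666.353) = 0.39.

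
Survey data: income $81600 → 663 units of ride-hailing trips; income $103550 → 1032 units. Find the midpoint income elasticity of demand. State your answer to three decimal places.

1.836

ΔQ = 1032 − 663 = 369; midpoint Q̄ = (663 + 1032)/2 = 847.5.
ΔI = 103550 − 81600 = 21950; midpoint Ī = (81600 + 103550)/2 = 92575.
η = (ΔQ/Q̄) ÷ (ΔI/Ī) = (369/847.5) ÷ (21950/92575) = 1.836.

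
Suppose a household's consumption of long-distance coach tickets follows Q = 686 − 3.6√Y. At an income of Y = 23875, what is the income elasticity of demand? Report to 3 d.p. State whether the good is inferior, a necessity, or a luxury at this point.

-2.144 (inferior good)

At Y = 23875: Q = 129.745.
dQ/dY = -3.6/(2√Y) = -0.0116493 at this income.
η = (dQ/dY)·(Y/Q) = -0.0116493 × (23875/129.745) = -2.144.
Since η < 0, the good is an inferior good.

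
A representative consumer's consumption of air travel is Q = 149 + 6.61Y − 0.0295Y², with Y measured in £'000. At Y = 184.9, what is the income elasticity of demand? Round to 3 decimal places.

-2.192

At Y = 184.9: Q = 362.6427.
dQ/dY = 6.61 − 0.059Y = -4.29910.
η = (dQ/dY)·(Y/Q) = -4.29910 × (184.9/362.6427) = -2.192.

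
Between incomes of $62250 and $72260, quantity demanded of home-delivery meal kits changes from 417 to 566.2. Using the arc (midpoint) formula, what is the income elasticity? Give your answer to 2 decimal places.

2.04

ΔQ = 566.2 − 417 = 149.2; midpoint Q̄ = (417 + 566.2)/2 = 491.6.
ΔI = 72260 − 62250 = 10010; midpoint Ī = (62250 + 72260)/2 = 67255.
η = (ΔQ/Q̄) ÷ (ΔI/Ī) = (149.2/491.6) ÷ (10010/67255) = 2.04.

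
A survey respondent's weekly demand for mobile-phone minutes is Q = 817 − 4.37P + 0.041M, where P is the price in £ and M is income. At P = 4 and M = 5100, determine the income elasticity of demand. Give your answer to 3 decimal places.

At P = 4, M = 5100: Q = 1008.620.
Holding P constant, ∂Q/∂M = 0.041.
η_M = (∂Q/∂M)·(M/Q) = 0.041 × (5100/1008.620) = 0.207.

0.207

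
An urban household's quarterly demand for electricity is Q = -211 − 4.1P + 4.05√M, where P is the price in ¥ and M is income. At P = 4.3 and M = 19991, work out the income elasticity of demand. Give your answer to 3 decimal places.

At P = 4.3, M = 19991: Q = 343.998.
Holding P constant, ∂Q/∂M = 4.05/(2√M) = 0.0143221.
η_M = (∂Q/∂M)·(M/Q) = 0.0143221 × (19991/343.998) = 0.832.

0.832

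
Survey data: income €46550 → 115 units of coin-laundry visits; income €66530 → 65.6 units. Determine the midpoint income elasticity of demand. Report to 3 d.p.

ΔQ = 65.6 − 115 = -49.4; midpoint Q̄ = (115 + 65.6)/2 = 90.3.
ΔI = 66530 − 46550 = 19980; midpoint Ī = (46550 + 66530)/2 = 56540.
η = (ΔQ/Q̄) ÷ (ΔI/Ī) = (-49.4/90.3) ÷ (19980/56540) = -1.548.

-1.548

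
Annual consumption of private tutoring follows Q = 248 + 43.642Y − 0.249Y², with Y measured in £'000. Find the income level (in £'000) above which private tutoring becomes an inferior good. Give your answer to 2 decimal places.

87.63

dQ/dY = 43.642 − 0.498Y.
The good is inferior where dQ/dY < 0. Setting dQ/dY = 0 gives Y = 43.642 / 0.498 = 87.63.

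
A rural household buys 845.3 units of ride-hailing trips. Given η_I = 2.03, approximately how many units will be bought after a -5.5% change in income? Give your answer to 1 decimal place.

750.9

%ΔQ ≈ η × %ΔI = 2.03 × (-5.5%) = -11.165%.
New Q ≈ 845.3 × (1 − 0.11165) = 750.9.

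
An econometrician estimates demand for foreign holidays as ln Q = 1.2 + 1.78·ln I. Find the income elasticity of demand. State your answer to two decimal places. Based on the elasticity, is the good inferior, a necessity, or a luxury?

In a log-linear demand, the coefficient on ln I is the income elasticity.
So η = 1.78.
η > 1 ⇒ luxury.

1.78 (luxury)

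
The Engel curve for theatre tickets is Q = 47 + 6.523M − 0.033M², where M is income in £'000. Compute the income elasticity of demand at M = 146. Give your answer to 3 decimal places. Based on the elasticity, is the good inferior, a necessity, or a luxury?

At M = 146: Q = 295.9300.
dQ/dM = 6.523 − 0.066M = -3.11300.
η = (dQ/dM)·(M/Q) = -3.11300 × (146/295.9300) = -1.536.
η < 0 ⇒ inferior good.

-1.536 (inferior good)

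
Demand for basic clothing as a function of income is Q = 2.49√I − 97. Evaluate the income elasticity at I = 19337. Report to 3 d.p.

0.695

At I = 19337: Q = 249.253.
dQ/dI = 2.49/(2√I) = 0.00895313 at this income.
η = (dQ/dI)·(I/Q) = 0.00895313 × (19337/249.253) = 0.695.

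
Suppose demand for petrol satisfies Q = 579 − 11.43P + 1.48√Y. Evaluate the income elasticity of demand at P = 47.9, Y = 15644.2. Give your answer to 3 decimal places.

0.427

At P = 47.9, Y = 15644.2: Q = 216.617.
Holding P constant, ∂Q/∂Y = 1.48/(2√Y) = 0.00591637.
η_Y = (∂Q/∂Y)·(Y/Q) = 0.00591637 × (15644.2/216.617) = 0.427.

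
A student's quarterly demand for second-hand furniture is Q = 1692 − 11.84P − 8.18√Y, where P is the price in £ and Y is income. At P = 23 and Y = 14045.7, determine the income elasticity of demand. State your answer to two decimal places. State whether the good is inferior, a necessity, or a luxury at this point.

At P = 23, Y = 14045.7: Q = 450.231.
Holding P constant, ∂Q/∂Y = -8.18/(2√Y) = -0.0345105.
η_Y = (∂Q/∂Y)·(Y/Q) = -0.0345105 × (14045.7/450.231) = -1.08.
Since η < 0, this is an inferior good.

-1.08 (inferior good)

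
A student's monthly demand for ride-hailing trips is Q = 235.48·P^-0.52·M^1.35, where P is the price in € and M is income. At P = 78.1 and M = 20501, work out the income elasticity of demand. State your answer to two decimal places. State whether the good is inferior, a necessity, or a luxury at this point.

For a multiplicative demand Q = A·P^α·M^β, the income elasticity is β everywhere.
Here β = 1.35, so η = 1.35.
Since η > 1, this is a luxury.

1.35 (luxury)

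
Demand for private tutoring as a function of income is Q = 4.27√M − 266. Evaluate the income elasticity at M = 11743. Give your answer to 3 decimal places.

1.176

At M = 11743: Q = 196.719.
dQ/dM = 4.27/(2√M) = 0.0197019 at this income.
η = (dQ/dM)·(M/Q) = 0.0197019 × (11743/196.719) = 1.176.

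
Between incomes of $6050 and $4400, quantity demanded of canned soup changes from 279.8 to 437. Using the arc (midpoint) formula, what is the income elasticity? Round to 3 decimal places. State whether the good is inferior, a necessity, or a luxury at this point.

-1.389 (inferior good)

ΔQ = 437 − 279.8 = 157.2; midpoint Q̄ = (279.8 + 437)/2 = 358.4.
ΔI = 4400 − 6050 = -1650; midpoint Ī = (6050 + 4400)/2 = 5225.
η = (ΔQ/Q̄) ÷ (ΔI/Ī) = (157.2/358.4) ÷ (-1650/5225) = -1.389.
η < 0 ⇒ inferior good.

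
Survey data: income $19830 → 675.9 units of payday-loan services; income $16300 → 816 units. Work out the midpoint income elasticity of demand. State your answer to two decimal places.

ΔQ = 816 − 675.9 = 140.1; midpoint Q̄ = (675.9 + 816)/2 = 745.95.
ΔI = 16300 − 19830 = -3530; midpoint Ī = (19830 + 16300)/2 = 18065.
η = (ΔQ/Q̄) ÷ (ΔI/Ī) = (140.1/745.95) ÷ (-3530/18065) = -0.96.

-0.96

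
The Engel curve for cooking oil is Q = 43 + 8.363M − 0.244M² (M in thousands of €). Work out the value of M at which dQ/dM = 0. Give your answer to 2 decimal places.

17.14

dQ/dM = 8.363 − 0.488M.
The good is inferior where dQ/dM < 0. Setting dQ/dM = 0 gives M = 8.363 / 0.488 = 17.14.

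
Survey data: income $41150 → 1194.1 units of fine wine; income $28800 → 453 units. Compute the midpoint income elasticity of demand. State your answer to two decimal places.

2.55

ΔQ = 453 − 1194.1 = -741.1; midpoint Q̄ = (1194.1 + 453)/2 = 823.55.
ΔI = 28800 − 41150 = -12350; midpoint Ī = (41150 + 28800)/2 = 34975.
η = (ΔQ/Q̄) ÷ (ΔI/Ī) = (-741.1/823.55) ÷ (-12350/34975) = 2.55.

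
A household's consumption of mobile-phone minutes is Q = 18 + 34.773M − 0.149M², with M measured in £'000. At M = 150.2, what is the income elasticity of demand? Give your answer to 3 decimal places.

At M = 150.2: Q = 1879.4586.
dQ/dM = 34.773 − 0.298M = -9.98660.
η = (dQ/dM)·(M/Q) = -9.98660 × (150.2/1879.4586) = -0.798.

-0.798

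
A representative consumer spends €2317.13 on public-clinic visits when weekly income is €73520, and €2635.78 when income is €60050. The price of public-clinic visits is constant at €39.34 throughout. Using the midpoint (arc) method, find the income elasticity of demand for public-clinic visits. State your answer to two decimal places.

With a constant price, Q₁ = 2317.13/39.34 = 58.900 and Q₂ = 2635.78/39.34 = 67.000 (equivalently, work directly with expenditure since P cancels).
Midpoint %ΔQ = (2635.78 − 2317.13)/2476.46 = 0.12867; midpoint %ΔI = (60050 − 73520)/66785 = -0.20169.
η = 0.12867 / -0.20169 = -0.64.

-0.64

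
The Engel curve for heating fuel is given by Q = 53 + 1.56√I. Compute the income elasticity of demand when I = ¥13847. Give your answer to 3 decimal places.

At I = 13847: Q = 236.570.
dQ/dI = 1.56/(2√I) = 0.00662852 at this income.
η = (dQ/dI)·(I/Q) = 0.00662852 × (13847/236.570) = 0.388.

0.388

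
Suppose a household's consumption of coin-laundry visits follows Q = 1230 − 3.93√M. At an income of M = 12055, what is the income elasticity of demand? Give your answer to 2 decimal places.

-0.27

At M = 12055: Q = 798.505.
dQ/dM = -3.93/(2√M) = -0.0178969 at this income.
η = (dQ/dM)·(M/Q) = -0.0178969 × (12055/798.505) = -0.27.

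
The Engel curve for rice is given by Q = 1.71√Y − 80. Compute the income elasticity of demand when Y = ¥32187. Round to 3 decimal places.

0.676

At Y = 32187: Q = 226.787.
dQ/dY = 1.71/(2√Y) = 0.00476569 at this income.
η = (dQ/dY)·(Y/Q) = 0.00476569 × (32187/226.787) = 0.676.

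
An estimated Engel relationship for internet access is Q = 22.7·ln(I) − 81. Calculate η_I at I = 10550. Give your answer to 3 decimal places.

At I = 10550: Q = 129.290.
dQ/dI = 22.7/I = 0.00215166 at this income.
η = (dQ/dI)·(I/Q) = 0.00215166 × (10550/129.290) = 0.176.

0.176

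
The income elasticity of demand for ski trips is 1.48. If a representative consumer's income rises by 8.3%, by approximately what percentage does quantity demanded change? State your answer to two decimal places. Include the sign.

12.28%

%ΔQ ≈ η × %ΔI = 1.48 × 8.3% = 12.28%.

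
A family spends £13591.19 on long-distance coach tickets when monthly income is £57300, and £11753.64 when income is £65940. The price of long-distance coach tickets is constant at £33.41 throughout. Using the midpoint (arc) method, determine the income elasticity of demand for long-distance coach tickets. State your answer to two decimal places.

With a constant price, Q₁ = 13591.19/33.41 = 406.800 and Q₂ = 11753.64/33.41 = 351.800 (equivalently, work directly with expenditure since P cancels).
Midpoint %ΔQ = (11753.64 − 13591.19)/12672.42 = -0.14500; midpoint %ΔI = (65940 − 57300)/61620 = 0.14021.
η = -0.14500 / 0.14021 = -1.03.

-1.03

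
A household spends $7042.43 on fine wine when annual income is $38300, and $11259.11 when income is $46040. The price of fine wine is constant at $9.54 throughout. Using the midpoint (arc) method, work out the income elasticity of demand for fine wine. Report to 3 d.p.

With a constant price, Q₁ = 7042.43/9.54 = 738.200 and Q₂ = 11259.11/9.54 = 1180.200 (equivalently, work directly with expenditure since P cancels).
Midpoint %ΔQ = (11259.11 − 7042.43)/9150.77 = 0.46080; midpoint %ΔI = (46040 − 38300)/42170 = 0.18354.
η = 0.46080 / 0.18354 = 2.511.

2.511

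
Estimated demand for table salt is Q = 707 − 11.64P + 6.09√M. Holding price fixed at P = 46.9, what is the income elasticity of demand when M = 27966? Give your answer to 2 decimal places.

At P = 46.9, M = 27966: Q = 1179.517.
Holding P constant, ∂Q/∂M = 6.09/(2√M) = 0.0182084.
η_M = (∂Q/∂M)·(M/Q) = 0.0182084 × (27966/1179.517) = 0.43.

0.43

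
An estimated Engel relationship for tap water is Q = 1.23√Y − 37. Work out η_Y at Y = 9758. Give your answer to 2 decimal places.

0.72

At Y = 9758: Q = 84.503.
dQ/dY = 1.23/(2√Y) = 0.00622579 at this income.
η = (dQ/dY)·(Y/Q) = 0.00622579 × (9758/84.503) = 0.72.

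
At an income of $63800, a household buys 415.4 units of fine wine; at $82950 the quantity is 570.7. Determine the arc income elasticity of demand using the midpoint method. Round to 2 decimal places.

ΔQ = 570.7 − 415.4 = 155.3; midpoint Q̄ = (415.4 + 570.7)/2 = 493.05.
ΔI = 82950 − 63800 = 19150; midpoint Ī = (63800 + 82950)/2 = 73375.
η = (ΔQ/Q̄) ÷ (ΔI/Ī) = (155.3/493.05) ÷ (19150/73375) = 1.21.

1.21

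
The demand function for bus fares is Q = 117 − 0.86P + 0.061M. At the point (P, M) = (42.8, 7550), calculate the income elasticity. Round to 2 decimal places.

0.85

At P = 42.8, M = 7550: Q = 540.742.
Holding P constant, ∂Q/∂M = 0.061.
η_M = (∂Q/∂M)·(M/Q) = 0.061 × (7550/540.742) = 0.85.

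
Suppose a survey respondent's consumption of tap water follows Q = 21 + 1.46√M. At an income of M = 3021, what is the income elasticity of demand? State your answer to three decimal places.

0.396

At M = 3021: Q = 101.247.
dQ/dM = 1.46/(2√M) = 0.0132815 at this income.
η = (dQ/dM)·(M/Q) = 0.0132815 × (3021/101.247) = 0.396.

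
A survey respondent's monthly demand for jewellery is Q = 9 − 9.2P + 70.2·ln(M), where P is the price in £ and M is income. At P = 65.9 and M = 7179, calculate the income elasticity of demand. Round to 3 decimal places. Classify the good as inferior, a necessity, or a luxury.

2.698 (luxury)

At P = 65.9, M = 7179: Q = 26.020.
Holding P constant, ∂Q/∂M = 70.2/M = 0.00977852.
η_M = (∂Q/∂M)·(M/Q) = 0.00977852 × (7179/26.020) = 2.698.
Since η > 1, this is a luxury.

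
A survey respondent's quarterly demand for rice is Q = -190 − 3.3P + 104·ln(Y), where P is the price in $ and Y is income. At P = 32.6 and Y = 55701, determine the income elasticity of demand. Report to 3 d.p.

0.124

At P = 32.6, Y = 55701: Q = 838.906.
Holding P constant, ∂Q/∂Y = 104/Y = 0.00186711.
η_Y = (∂Q/∂Y)·(Y/Q) = 0.00186711 × (55701/838.906) = 0.124.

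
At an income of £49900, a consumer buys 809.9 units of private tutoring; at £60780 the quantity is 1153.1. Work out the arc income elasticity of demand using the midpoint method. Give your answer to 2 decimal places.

1.78

ΔQ = 1153.1 − 809.9 = 343.2; midpoint Q̄ = (809.9 + 1153.1)/2 = 981.5.
ΔI = 60780 − 49900 = 10880; midpoint Ī = (49900 + 60780)/2 = 55340.
η = (ΔQ/Q̄) ÷ (ΔI/Ī) = (343.2/981.5) ÷ (10880/55340) = 1.78.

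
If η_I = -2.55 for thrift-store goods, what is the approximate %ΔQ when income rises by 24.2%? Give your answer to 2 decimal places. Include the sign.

%ΔQ ≈ η × %ΔI = -2.55 × 24.2% = -61.71%.

-61.71%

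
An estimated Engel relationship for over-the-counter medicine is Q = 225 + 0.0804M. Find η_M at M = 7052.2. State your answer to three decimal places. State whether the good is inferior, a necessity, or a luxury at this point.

At M = 7052.2: Q = 791.997.
dQ/dM = 0.0804.
η = (dQ/dM)·(M/Q) = 0.0804 × (7052.2/791.997) = 0.716.
Since 0 < η < 1, the good is a necessity.

0.716 (necessity)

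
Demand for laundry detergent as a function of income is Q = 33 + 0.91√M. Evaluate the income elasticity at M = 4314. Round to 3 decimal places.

At M = 4314: Q = 92.770.
dQ/dM = 0.91/(2√M) = 0.00692742 at this income.
η = (dQ/dM)·(M/Q) = 0.00692742 × (4314/92.770) = 0.322.

0.322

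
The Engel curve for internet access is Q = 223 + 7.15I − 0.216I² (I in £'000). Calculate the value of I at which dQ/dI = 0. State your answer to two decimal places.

dQ/dI = 7.15 − 0.432I.
The good is inferior where dQ/dI < 0. Setting dQ/dI = 0 gives I = 7.15 / 0.432 = 16.55.

16.55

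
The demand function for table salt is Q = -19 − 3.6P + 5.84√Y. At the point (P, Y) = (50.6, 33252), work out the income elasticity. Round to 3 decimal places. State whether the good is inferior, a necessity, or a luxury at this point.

At P = 50.6, Y = 33252: Q = 863.772.
Holding P constant, ∂Q/∂Y = 5.84/(2√Y) = 0.016013.
η_Y = (∂Q/∂Y)·(Y/Q) = 0.016013 × (33252/863.772) = 0.616.
Since 0 < η < 1, this is a necessity.

0.616 (necessity)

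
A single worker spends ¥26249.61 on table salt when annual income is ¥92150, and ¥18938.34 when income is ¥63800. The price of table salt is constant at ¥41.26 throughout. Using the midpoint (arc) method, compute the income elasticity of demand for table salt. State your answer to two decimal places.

0.89

With a constant price, Q₁ = 26249.61/41.26 = 636.200 and Q₂ = 18938.34/41.26 = 459.000 (equivalently, work directly with expenditure since P cancels).
Midpoint %ΔQ = (18938.34 − 26249.61)/22593.98 = -0.32359; midpoint %ΔI = (63800 − 92150)/77975 = -0.36358.
η = -0.32359 / -0.36358 = 0.89.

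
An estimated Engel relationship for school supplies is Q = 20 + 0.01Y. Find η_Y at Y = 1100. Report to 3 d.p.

At Y = 1100: Q = 31.000.
dQ/dY = 0.01.
η = (dQ/dY)·(Y/Q) = 0.01 × (1100/31.000) = 0.355.

0.355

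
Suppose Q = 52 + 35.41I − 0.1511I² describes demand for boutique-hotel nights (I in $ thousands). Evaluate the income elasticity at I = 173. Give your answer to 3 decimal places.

At I = 173: Q = 1655.6581.
dQ/dI = 35.41 − 0.3022I = -16.87060.
η = (dQ/dI)·(I/Q) = -16.87060 × (173/1655.6581) = -1.763.

-1.763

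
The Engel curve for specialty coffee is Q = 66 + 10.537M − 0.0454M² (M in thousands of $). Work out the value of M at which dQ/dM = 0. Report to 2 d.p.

116.05

dQ/dM = 10.537 − 0.0908M.
The good is inferior where dQ/dM < 0. Setting dQ/dM = 0 gives M = 10.537 / 0.0908 = 116.05.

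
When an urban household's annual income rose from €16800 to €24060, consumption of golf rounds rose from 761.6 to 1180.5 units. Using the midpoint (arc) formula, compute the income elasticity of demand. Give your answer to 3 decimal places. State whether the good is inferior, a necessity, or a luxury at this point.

1.214 (luxury)

ΔQ = 1180.5 − 761.6 = 418.9; midpoint Q̄ = (761.6 + 1180.5)/2 = 971.05.
ΔI = 24060 − 16800 = 7260; midpoint Ī = (16800 + 24060)/2 = 20430.
η = (ΔQ/Q̄) ÷ (ΔI/Ī) = (418.9/971.05) ÷ (7260/20430) = 1.214.
η > 1 ⇒ luxury.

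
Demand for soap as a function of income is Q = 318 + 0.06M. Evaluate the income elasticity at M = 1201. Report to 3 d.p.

0.185

At M = 1201: Q = 390.060.
dQ/dM = 0.06.
η = (dQ/dM)·(M/Q) = 0.06 × (1201/390.060) = 0.185.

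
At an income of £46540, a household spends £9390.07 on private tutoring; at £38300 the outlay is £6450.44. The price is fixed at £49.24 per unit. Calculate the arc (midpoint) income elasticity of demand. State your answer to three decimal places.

With a constant price, Q₁ = 9390.07/49.24 = 190.700 and Q₂ = 6450.44/49.24 = 131.000 (equivalently, work directly with expenditure since P cancels).
Midpoint %ΔQ = (6450.44 − 9390.07)/7920.25 = -0.37115; midpoint %ΔI = (38300 − 46540)/42420 = -0.19425.
η = -0.37115 / -0.19425 = 1.911.

1.911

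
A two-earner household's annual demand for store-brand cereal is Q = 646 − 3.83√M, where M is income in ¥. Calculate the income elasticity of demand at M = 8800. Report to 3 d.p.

At M = 8800: Q = 286.714.
dQ/dM = -3.83/(2√M) = -0.020414 at this income.
η = (dQ/dM)·(M/Q) = -0.020414 × (8800/286.714) = -0.627.

-0.627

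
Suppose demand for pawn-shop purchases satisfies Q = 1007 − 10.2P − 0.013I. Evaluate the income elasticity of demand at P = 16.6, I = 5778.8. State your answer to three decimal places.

At P = 16.6, I = 5778.8: Q = 762.556.
Holding P constant, ∂Q/∂I = −0.013.
η_I = (∂Q/∂I)·(I/Q) = -0.013 × (5778.8/762.556) = -0.099.

-0.099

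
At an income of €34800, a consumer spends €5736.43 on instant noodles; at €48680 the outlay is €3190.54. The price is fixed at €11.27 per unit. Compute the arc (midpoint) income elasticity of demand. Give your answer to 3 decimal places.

With a constant price, Q₁ = 5736.43/11.27 = 509.000 and Q₂ = 3190.54/11.27 = 283.100 (equivalently, work directly with expenditure since P cancels).
Midpoint %ΔQ = (3190.54 − 5736.43)/4463.49 = -0.57038; midpoint %ΔI = (48680 − 34800)/41740 = 0.33253.
η = -0.57038 / 0.33253 = -1.715.

-1.715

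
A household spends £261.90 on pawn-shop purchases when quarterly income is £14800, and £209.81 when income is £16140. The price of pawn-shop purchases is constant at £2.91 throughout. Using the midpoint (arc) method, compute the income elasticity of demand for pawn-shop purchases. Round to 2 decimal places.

-2.55

With a constant price, Q₁ = 261.90/2.91 = 90.000 and Q₂ = 209.81/2.91 = 72.100 (equivalently, work directly with expenditure since P cancels).
Midpoint %ΔQ = (209.81 − 261.90)/235.86 = -0.22086; midpoint %ΔI = (16140 − 14800)/15470 = 0.08662.
η = -0.22086 / 0.08662 = -2.55.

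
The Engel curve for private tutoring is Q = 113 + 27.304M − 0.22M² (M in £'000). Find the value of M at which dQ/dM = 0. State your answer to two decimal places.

dQ/dM = 27.304 − 0.44M.
The good is inferior where dQ/dM < 0. Setting dQ/dM = 0 gives M = 27.304 / 0.44 = 62.05.

62.05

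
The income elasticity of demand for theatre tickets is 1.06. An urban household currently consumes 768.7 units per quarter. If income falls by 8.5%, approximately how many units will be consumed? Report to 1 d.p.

699.4

%ΔQ ≈ η × %ΔI = 1.06 × (-8.5%) = -9.01%.
New Q ≈ 768.7 × (1 − 0.0901) = 699.4.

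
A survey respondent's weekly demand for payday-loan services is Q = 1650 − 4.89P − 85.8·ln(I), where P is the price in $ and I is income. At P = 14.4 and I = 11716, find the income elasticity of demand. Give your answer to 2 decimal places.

At P = 14.4, I = 11716: Q = 775.749.
Holding P constant, ∂Q/∂I = -85.8/I = -0.00732332.
η_I = (∂Q/∂I)·(I/Q) = -0.00732332 × (11716/775.749) = -0.11.

-0.11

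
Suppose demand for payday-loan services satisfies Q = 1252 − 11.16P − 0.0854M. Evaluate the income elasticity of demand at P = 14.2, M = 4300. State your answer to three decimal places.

-0.506

At P = 14.2, M = 4300: Q = 726.308.
Holding P constant, ∂Q/∂M = −0.0854.
η_M = (∂Q/∂M)·(M/Q) = -0.0854 × (4300/726.308) = -0.506.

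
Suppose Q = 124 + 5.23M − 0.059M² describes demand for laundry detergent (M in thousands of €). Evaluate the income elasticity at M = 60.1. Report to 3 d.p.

-0.497

At M = 60.1: Q = 225.2144.
dQ/dM = 5.23 − 0.118M = -1.86180.
η = (dQ/dM)·(M/Q) = -1.86180 × (60.1/225.2144) = -0.497.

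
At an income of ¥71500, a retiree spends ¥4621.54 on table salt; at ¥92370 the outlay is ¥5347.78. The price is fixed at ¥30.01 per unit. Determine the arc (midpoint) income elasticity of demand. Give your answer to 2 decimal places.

0.57

With a constant price, Q₁ = 4621.54/30.01 = 154.000 and Q₂ = 5347.78/30.01 = 178.200 (equivalently, work directly with expenditure since P cancels).
Midpoint %ΔQ = (5347.78 − 4621.54)/4984.66 = 0.14569; midpoint %ΔI = (92370 − 71500)/81935 = 0.25471.
η = 0.14569 / 0.25471 = 0.57.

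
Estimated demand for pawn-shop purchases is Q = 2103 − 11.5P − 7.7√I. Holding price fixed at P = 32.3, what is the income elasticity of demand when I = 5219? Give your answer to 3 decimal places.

At P = 32.3, I = 5219: Q = 1175.282.
Holding P constant, ∂Q/∂I = -7.7/(2√I) = -0.0532926.
η_I = (∂Q/∂I)·(I/Q) = -0.0532926 × (5219/1175.282) = -0.237.

-0.237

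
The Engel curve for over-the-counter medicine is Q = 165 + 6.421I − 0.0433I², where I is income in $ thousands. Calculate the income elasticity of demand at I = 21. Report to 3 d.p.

At I = 21: Q = 280.7457.
dQ/dI = 6.421 − 0.0866I = 4.60240.
η = (dQ/dI)·(I/Q) = 4.60240 × (21/280.7457) = 0.344.

0.344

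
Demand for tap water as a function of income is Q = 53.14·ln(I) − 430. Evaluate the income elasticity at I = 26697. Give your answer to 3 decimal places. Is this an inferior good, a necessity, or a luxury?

At I = 26697: Q = 111.619.
dQ/dI = 53.14/I = 0.00199049 at this income.
η = (dQ/dI)·(I/Q) = 0.00199049 × (26697/111.619) = 0.476.
Since 0 < η < 1, the good is a necessity.

0.476 (necessity)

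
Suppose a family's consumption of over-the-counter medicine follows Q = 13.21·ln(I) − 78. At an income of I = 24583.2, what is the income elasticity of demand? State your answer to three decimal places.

At I = 24583.2: Q = 55.551.
dQ/dI = 13.21/I = 0.000537359 at this income.
η = (dQ/dI)·(I/Q) = 0.000537359 × (24583.2/55.551) = 0.238.

0.238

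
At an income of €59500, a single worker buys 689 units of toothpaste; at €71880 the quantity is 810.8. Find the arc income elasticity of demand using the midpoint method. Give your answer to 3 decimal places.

0.862

ΔQ = 810.8 − 689 = 121.8; midpoint Q̄ = (689 + 810.8)/2 = 749.9.
ΔI = 71880 − 59500 = 12380; midpoint Ī = (59500 + 71880)/2 = 65690.
η = (ΔQ/Q̄) ÷ (ΔI/Ī) = (121.8/749.9) ÷ (12380/65690) = 0.862.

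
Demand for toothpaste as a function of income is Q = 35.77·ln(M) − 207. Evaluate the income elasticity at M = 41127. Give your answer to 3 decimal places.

0.207

At M = 41127: Q = 173.036.
dQ/dM = 35.77/M = 0.000869745 at this income.
η = (dQ/dM)·(M/Q) = 0.000869745 × (41127/173.036) = 0.207.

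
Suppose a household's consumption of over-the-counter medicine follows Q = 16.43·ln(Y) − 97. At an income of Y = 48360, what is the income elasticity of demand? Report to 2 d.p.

At Y = 48360: Q = 80.221.
dQ/dY = 16.43/Y = 0.000339744 at this income.
η = (dQ/dY)·(Y/Q) = 0.000339744 × (48360/80.221) = 0.20.

0.20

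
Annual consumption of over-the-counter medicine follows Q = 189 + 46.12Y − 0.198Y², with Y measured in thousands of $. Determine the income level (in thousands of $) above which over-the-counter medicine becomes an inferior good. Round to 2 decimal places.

116.46

dQ/dY = 46.12 − 0.396Y.
The good is inferior where dQ/dY < 0. Setting dQ/dY = 0 gives Y = 46.12 / 0.396 = 116.46.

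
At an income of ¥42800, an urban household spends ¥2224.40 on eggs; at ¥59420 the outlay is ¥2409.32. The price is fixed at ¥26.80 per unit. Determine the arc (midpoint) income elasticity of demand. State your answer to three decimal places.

With a constant price, Q₁ = 2224.40/26.80 = 83.000 and Q₂ = 2409.32/26.80 = 89.900 (equivalently, work directly with expenditure since P cancels).
Midpoint %ΔQ = (2409.32 − 2224.40)/2316.86 = 0.07981; midpoint %ΔI = (59420 − 42800)/51110 = 0.32518.
η = 0.07981 / 0.32518 = 0.245.

0.245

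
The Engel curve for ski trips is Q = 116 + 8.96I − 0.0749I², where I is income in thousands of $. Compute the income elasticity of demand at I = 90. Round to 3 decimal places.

At I = 90: Q = 315.7100.
dQ/dI = 8.96 − 0.1498I = -4.52200.
η = (dQ/dI)·(I/Q) = -4.52200 × (90/315.7100) = -1.289.

-1.289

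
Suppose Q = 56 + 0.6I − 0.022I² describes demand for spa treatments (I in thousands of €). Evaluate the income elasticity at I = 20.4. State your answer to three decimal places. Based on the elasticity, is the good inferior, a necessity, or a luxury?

At I = 20.4: Q = 59.0845.
dQ/dI = 0.6 − 0.044I = -0.29760.
η = (dQ/dI)·(I/Q) = -0.29760 × (20.4/59.0845) = -0.103.
η < 0 ⇒ inferior good.

-0.103 (inferior good)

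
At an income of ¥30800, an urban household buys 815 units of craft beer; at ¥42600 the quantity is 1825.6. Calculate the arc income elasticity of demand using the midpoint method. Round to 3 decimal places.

ΔQ = 1825.6 − 815 = 1010.6; midpoint Q̄ = (815 + 1825.6)/2 = 1320.3.
ΔI = 42600 − 30800 = 11800; midpoint Ī = (30800 + 42600)/2 = 36700.
η = (ΔQ/Q̄) ÷ (ΔI/Ī) = (1010.6/1320.3) ÷ (11800/36700) = 2.381.

2.381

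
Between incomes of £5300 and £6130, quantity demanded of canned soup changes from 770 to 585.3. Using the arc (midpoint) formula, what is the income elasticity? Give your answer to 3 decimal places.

-1.877

ΔQ = 585.3 − 770 = -184.7; midpoint Q̄ = (770 + 585.3)/2 = 677.65.
ΔI = 6130 − 5300 = 830; midpoint Ī = (5300 + 6130)/2 = 5715.
η = (ΔQ/Q̄) ÷ (ΔI/Ī) = (-184.7/677.65) ÷ (830/5715) = -1.877.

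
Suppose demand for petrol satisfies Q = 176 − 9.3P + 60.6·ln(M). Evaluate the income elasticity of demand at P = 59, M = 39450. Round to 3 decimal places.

At P = 59, M = 39450: Q = 268.617.
Holding P constant, ∂Q/∂M = 60.6/M = 0.00153612.
η_M = (∂Q/∂M)·(M/Q) = 0.00153612 × (39450/268.617) = 0.226.

0.226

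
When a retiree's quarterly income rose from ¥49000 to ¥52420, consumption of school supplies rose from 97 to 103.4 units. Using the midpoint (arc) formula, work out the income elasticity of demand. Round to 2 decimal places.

0.95

ΔQ = 103.4 − 97 = 6.4; midpoint Q̄ = (97 + 103.4)/2 = 100.2.
ΔI = 52420 − 49000 = 3420; midpoint Ī = (49000 + 52420)/2 = 50710.
η = (ΔQ/Q̄) ÷ (ΔI/Ī) = (6.4/100.2) ÷ (3420/50710) = 0.95.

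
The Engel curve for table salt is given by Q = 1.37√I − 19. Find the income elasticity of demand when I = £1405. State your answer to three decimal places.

0.794

At I = 1405: Q = 32.352.
dQ/dI = 1.37/(2√I) = 0.0182748 at this income.
η = (dQ/dI)·(I/Q) = 0.0182748 × (1405/32.352) = 0.794.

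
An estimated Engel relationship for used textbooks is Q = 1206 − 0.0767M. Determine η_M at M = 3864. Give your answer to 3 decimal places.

At M = 3864: Q = 909.631.
dQ/dM = −0.0767.
η = (dQ/dM)·(M/Q) = -0.0767 × (3864/909.631) = -0.326.

-0.326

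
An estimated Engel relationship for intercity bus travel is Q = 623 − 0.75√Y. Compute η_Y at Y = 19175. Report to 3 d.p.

At Y = 19175: Q = 519.145.
dQ/dY = -0.75/(2√Y) = -0.00270809 at this income.
η = (dQ/dY)·(Y/Q) = -0.00270809 × (19175/519.145) = -0.100.

-0.100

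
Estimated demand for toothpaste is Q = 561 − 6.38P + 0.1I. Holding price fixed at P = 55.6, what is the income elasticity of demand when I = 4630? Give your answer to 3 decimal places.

0.692

At P = 55.6, I = 4630: Q = 669.272.
Holding P constant, ∂Q/∂I = 0.1.
η_I = (∂Q/∂I)·(I/Q) = 0.1 × (4630/669.272) = 0.692.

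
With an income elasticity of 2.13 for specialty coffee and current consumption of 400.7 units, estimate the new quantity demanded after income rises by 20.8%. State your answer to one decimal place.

%ΔQ ≈ η × %ΔI = 2.13 × 20.8% = 44.304%.
New Q ≈ 400.7 × (1 + 0.44304) = 578.2.

578.2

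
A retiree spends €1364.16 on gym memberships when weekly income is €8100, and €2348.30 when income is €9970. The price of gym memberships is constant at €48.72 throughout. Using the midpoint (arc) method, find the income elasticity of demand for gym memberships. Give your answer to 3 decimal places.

2.562

With a constant price, Q₁ = 1364.16/48.72 = 28.000 and Q₂ = 2348.30/48.72 = 48.200 (equivalently, work directly with expenditure since P cancels).
Midpoint %ΔQ = (2348.30 − 1364.16)/1856.23 = 0.53018; midpoint %ΔI = (9970 − 8100)/9035 = 0.20697.
η = 0.53018 / 0.20697 = 2.562.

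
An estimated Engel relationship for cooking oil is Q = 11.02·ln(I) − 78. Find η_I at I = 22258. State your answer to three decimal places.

0.341

At I = 22258: Q = 32.315.
dQ/dI = 11.02/I = 0.000495103 at this income.
η = (dQ/dI)·(I/Q) = 0.000495103 × (22258/32.315) = 0.341.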